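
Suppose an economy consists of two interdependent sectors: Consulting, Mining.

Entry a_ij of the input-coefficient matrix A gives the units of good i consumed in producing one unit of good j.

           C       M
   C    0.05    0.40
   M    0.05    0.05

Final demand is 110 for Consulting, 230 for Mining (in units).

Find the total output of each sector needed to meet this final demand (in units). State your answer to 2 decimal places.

I − A =
  [   0.95    -0.40]
  [  -0.05     0.95]
det(I−A) = (0.95)(0.95) − (-0.40)(-0.05) = 0.8825
adj(I−A) = [[0.95, 0.40], [0.05, 0.95]]
(I − A)⁻¹ = adj(I−A) / det(I−A) ≈
  [   1.0765     0.4533]
  [   0.0567     1.0765]
x = (I − A)⁻¹ d = adj(I−A)·d / det(I−A), with det(I−A) = 0.8825:
  x_C = (0.95·110 + 0.40·230) / 0.8825 = 196.50 / 0.8825 ≈ 222.66
  x_M = (0.05·110 + 0.95·230) / 0.8825 = 224.00 / 0.8825 ≈ 253.82

x_C = 222.66, x_M = 253.82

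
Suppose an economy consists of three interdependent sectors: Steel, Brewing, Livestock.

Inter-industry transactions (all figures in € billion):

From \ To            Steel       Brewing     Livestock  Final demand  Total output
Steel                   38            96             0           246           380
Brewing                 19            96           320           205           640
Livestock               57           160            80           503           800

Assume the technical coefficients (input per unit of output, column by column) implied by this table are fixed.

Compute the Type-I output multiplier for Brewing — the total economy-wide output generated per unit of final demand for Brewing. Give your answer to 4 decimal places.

m_B = 2.0463

Technical coefficients a_ij = z_ij / X_j:
  a_SS = 38/380 = 0.10, a_BS = 19/380 = 0.05, a_LS = 57/380 = 0.15
  a_SB = 96/640 = 0.15, a_BB = 96/640 = 0.15, a_LB = 160/640 = 0.25
  a_SL = 0/800 = 0.00, a_BL = 320/800 = 0.40, a_LL = 80/800 = 0.10
I − A =
  [   0.90    -0.15     0.00]
  [  -0.05     0.85    -0.40]
  [  -0.15    -0.25     0.90]
Cofactors of I−A, C_ij = (−1)^(i+j)·(minor ij) (rows/columns in the sector order above):
  C_11 = (0.85)(0.90) − (-0.40)(-0.25) = 0.6650
  C_12 = −[(-0.05)(0.90) − (-0.40)(-0.15)] = 0.1050
  C_13 = (-0.05)(-0.25) − (0.85)(-0.15) = 0.1400
  C_21 = −[(-0.15)(0.90) − (0.00)(-0.25)] = 0.1350
  C_22 = (0.90)(0.90) − (0.00)(-0.15) = 0.8100
  C_23 = −[(0.90)(-0.25) − (-0.15)(-0.15)] = 0.2475
  C_31 = (-0.15)(-0.40) − (0.00)(0.85) = 0.0600
  C_32 = −[(0.90)(-0.40) − (0.00)(-0.05)] = 0.3600
  C_33 = (0.90)(0.85) − (-0.15)(-0.05) = 0.7575
det(I−A) = Σ_j (I−A)_1j·C_1j = (0.90)(0.6650) + (-0.15)(0.1050) + (0.00)(0.1400) = 0.58275
adj(I−A) = Cᵀ =
  [ 0.6650   0.1350   0.0600]
  [ 0.1050   0.8100   0.3600]
  [ 0.1400   0.2475   0.7575]
(I − A)⁻¹ = adj(I−A) / det(I−A) ≈
  [   1.14114     0.23166     0.10296]
  [   0.18018     1.38996     0.61776]
  [   0.24024     0.42471     1.29987]
The output multiplier for sector j is the column-j sum of the Leontief inverse (I − A)⁻¹ = adj(I−A) / det(I−A).
Column B of adj(I−A): (0.1350, 0.8100, 0.2475); det(I−A) = 0.58275.
m_B = (0.1350 + 0.8100 + 0.2475) / 0.58275 = 1.1925 / 0.58275 ≈ 2.0463.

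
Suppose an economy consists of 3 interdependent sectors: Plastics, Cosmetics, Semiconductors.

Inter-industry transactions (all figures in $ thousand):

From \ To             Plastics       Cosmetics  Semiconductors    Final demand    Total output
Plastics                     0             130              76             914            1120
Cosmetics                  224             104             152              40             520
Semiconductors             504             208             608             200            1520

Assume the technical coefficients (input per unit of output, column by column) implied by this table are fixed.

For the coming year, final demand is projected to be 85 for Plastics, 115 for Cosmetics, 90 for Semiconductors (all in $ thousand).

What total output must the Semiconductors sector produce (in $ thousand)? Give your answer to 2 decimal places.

Technical coefficients a_ij = z_ij / X_j:
  a_PP = 0/1120 = 0.00, a_CP = 224/1120 = 0.20, a_SP = 504/1120 = 0.45
  a_PC = 130/520 = 0.25, a_CC = 104/520 = 0.20, a_SC = 208/520 = 0.40
  a_PS = 76/1520 = 0.05, a_CS = 152/1520 = 0.10, a_SS = 608/1520 = 0.40
I − A =
  [   1.00    -0.25    -0.05]
  [  -0.20     0.80    -0.10]
  [  -0.45    -0.40     0.60]
Cofactors of I−A, C_ij = (−1)^(i+j)·(minor ij) (rows/columns in the sector order above):
  C_11 = (0.80)(0.60) − (-0.10)(-0.40) = 0.4400
  C_12 = −[(-0.20)(0.60) − (-0.10)(-0.45)] = 0.1650
  C_13 = (-0.20)(-0.40) − (0.80)(-0.45) = 0.4400
  C_21 = −[(-0.25)(0.60) − (-0.05)(-0.40)] = 0.1700
  C_22 = (1.00)(0.60) − (-0.05)(-0.45) = 0.5775
  C_23 = −[(1.00)(-0.40) − (-0.25)(-0.45)] = 0.5125
  C_31 = (-0.25)(-0.10) − (-0.05)(0.80) = 0.0650
  C_32 = −[(1.00)(-0.10) − (-0.05)(-0.20)] = 0.1100
  C_33 = (1.00)(0.80) − (-0.25)(-0.20) = 0.7500
det(I−A) = Σ_j (I−A)_1j·C_1j = (1.00)(0.4400) + (-0.25)(0.1650) + (-0.05)(0.4400) = 0.37675
adj(I−A) = Cᵀ =
  [ 0.4400   0.1700   0.0650]
  [ 0.1650   0.5775   0.1100]
  [ 0.4400   0.5125   0.7500]
(I − A)⁻¹ = adj(I−A) / det(I−A) ≈
  [   1.1679     0.4512     0.1725]
  [   0.4380     1.5328     0.2920]
  [   1.1679     1.3603     1.9907]
x = (I − A)⁻¹ d = adj(I−A)·d / det(I−A), with det(I−A) = 0.37675:
  x_P = (0.4400·85 + 0.1700·115 + 0.0650·90) / 0.37675 = 62.80 / 0.37675 ≈ 166.69
  x_C = (0.1650·85 + 0.5775·115 + 0.1100·90) / 0.37675 = 90.3375 / 0.37675 ≈ 239.78
  x_S = (0.4400·85 + 0.5125·115 + 0.7500·90) / 0.37675 = 163.8375 / 0.37675 ≈ 434.87

x_S = 434.87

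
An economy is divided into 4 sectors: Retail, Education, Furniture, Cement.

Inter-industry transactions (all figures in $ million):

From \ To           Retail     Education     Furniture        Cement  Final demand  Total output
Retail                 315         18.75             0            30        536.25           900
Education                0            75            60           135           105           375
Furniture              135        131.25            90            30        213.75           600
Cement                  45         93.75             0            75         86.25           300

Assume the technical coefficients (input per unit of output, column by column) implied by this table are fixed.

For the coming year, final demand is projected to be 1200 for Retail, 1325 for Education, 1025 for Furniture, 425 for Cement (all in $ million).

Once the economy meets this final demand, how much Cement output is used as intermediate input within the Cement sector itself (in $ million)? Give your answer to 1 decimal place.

z_44 = 431.6

Technical coefficients a_ij = z_ij / X_j:
  a_11 = 315/900 = 0.35, a_21 = 0/900 = 0.00, a_31 = 135/900 = 0.15, a_41 = 45/900 = 0.05
  a_12 = 18.75/375 = 0.05, a_22 = 75/375 = 0.20, a_32 = 131.25/375 = 0.35, a_42 = 93.75/375 = 0.25
  a_13 = 0/600 = 0.00, a_23 = 60/600 = 0.10, a_33 = 90/600 = 0.15, a_43 = 0/600 = 0.00
  a_14 = 30/300 = 0.10, a_24 = 135/300 = 0.45, a_34 = 30/300 = 0.10, a_44 = 75/300 = 0.25
I − A =
  [   0.65    -0.05     0.00    -0.10]
  [   0.00     0.80    -0.10    -0.45]
  [  -0.15    -0.35     0.85    -0.10]
  [  -0.05    -0.25     0.00     0.75]
Compute the cofactors C_ij = (−1)^(i+j)·(3×3 minor ij) of I−A; the adjugate is their transpose:
adj(I−A) = Cᵀ =
  [ 0.385625   0.053125   0.006250   0.084125]
  [ 0.030875   0.410125   0.048250   0.256625]
  [ 0.085000   0.194750   0.311750   0.169750]
  [ 0.036000   0.140250   0.016500   0.418500]
det(I−A) = Σ_j (I−A)_1j·C_1j = (0.65)(0.385625) + (-0.05)(0.030875) + (0.00)(0.085000) + (-0.10)(0.036000) = 0.2455125
(I − A)⁻¹ = adj(I−A) / det(I−A) ≈
  [   1.5707     0.2164     0.0255     0.3427]
  [   0.1258     1.6705     0.1965     1.0453]
  [   0.3462     0.7932     1.2698     0.6914]
  [   0.1466     0.5713     0.0672     1.7046]
First solve x = (I − A)⁻¹ d = adj(I−A)·d / det(I−A); in particular x_4 = (0.036000·1200 + 0.140250·1325 + 0.016500·1025 + 0.418500·425) / 0.2455125 = 423.80625 / 0.2455125 ≈ 1726.210.
Intermediate flow from 4 to 4: z_44 = a_44 · x_4 = 0.25 × 423.80625 / 0.2455125 = 105.9515625 / 0.2455125 ≈ 431.6.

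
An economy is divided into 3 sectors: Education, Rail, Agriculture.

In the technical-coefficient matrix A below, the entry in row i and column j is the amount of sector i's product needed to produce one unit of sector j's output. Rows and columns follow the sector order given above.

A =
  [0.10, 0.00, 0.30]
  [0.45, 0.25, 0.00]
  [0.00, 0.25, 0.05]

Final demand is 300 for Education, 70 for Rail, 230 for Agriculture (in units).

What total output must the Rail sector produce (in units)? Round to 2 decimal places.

I − A =
  [   0.90     0.00    -0.30]
  [  -0.45     0.75     0.00]
  [   0.00    -0.25     0.95]
Cofactors of I−A, C_ij = (−1)^(i+j)·(minor ij) (rows/columns in the sector order above):
  C_11 = (0.75)(0.95) − (0.00)(-0.25) = 0.7125
  C_12 = −[(-0.45)(0.95) − (0.00)(0.00)] = 0.4275
  C_13 = (-0.45)(-0.25) − (0.75)(0.00) = 0.1125
  C_21 = −[(0.00)(0.95) − (-0.30)(-0.25)] = 0.0750
  C_22 = (0.90)(0.95) − (-0.30)(0.00) = 0.8550
  C_23 = −[(0.90)(-0.25) − (0.00)(0.00)] = 0.2250
  C_31 = (0.00)(0.00) − (-0.30)(0.75) = 0.2250
  C_32 = −[(0.90)(0.00) − (-0.30)(-0.45)] = 0.1350
  C_33 = (0.90)(0.75) − (0.00)(-0.45) = 0.6750
det(I−A) = Σ_j (I−A)_1j·C_1j = (0.90)(0.7125) + (0.00)(0.4275) + (-0.30)(0.1125) = 0.6075
adj(I−A) = Cᵀ =
  [ 0.7125   0.0750   0.2250]
  [ 0.4275   0.8550   0.1350]
  [ 0.1125   0.2250   0.6750]
(I − A)⁻¹ = adj(I−A) / det(I−A) ≈
  [   1.1728     0.1235     0.3704]
  [   0.7037     1.4074     0.2222]
  [   0.1852     0.3704     1.1111]
x = (I − A)⁻¹ d = adj(I−A)·d / det(I−A), with det(I−A) = 0.6075:
  x_E = (0.7125·300 + 0.0750·70 + 0.2250·230) / 0.6075 = 270.75 / 0.6075 ≈ 445.68
  x_R = (0.4275·300 + 0.8550·70 + 0.1350·230) / 0.6075 = 219.15 / 0.6075 ≈ 360.74
  x_A = (0.1125·300 + 0.2250·70 + 0.6750·230) / 0.6075 = 204.75 / 0.6075 ≈ 337.04

x_R = 360.74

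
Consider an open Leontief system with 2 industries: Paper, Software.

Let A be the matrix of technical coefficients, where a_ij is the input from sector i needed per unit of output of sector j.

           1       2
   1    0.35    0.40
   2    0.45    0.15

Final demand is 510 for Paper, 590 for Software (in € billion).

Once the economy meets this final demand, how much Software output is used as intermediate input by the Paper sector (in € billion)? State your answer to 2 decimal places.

z_21 = 808.79

I − A =
  [   0.65    -0.40]
  [  -0.45     0.85]
det(I−A) = (0.65)(0.85) − (-0.40)(-0.45) = 0.3725
adj(I−A) = [[0.85, 0.40], [0.45, 0.65]]
(I − A)⁻¹ = adj(I−A) / det(I−A) ≈
  [   2.2819     1.0738]
  [   1.2081     1.7450]
First solve x = (I − A)⁻¹ d = adj(I−A)·d / det(I−A); in particular x_1 = (0.85·510 + 0.40·590) / 0.3725 = 669.50 / 0.3725 ≈ 1797.3154.
Intermediate flow from 2 to 1: z_21 = a_21 · x_1 = 0.45 × 669.50 / 0.3725 = 301.275 / 0.3725 ≈ 808.79.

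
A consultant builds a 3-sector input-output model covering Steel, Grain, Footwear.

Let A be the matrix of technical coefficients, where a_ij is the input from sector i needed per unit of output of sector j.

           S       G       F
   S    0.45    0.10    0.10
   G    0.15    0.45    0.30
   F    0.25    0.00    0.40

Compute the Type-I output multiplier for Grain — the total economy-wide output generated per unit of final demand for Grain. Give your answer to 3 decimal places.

I − A =
  [   0.55    -0.10    -0.10]
  [  -0.15     0.55    -0.30]
  [  -0.25     0.00     0.60]
Cofactors of I−A, C_ij = (−1)^(i+j)·(minor ij) (rows/columns in the sector order above):
  C_11 = (0.55)(0.60) − (-0.30)(0.00) = 0.3300
  C_12 = −[(-0.15)(0.60) − (-0.30)(-0.25)] = 0.1650
  C_13 = (-0.15)(0.00) − (0.55)(-0.25) = 0.1375
  C_21 = −[(-0.10)(0.60) − (-0.10)(0.00)] = 0.0600
  C_22 = (0.55)(0.60) − (-0.10)(-0.25) = 0.3050
  C_23 = −[(0.55)(0.00) − (-0.10)(-0.25)] = 0.0250
  C_31 = (-0.10)(-0.30) − (-0.10)(0.55) = 0.0850
  C_32 = −[(0.55)(-0.30) − (-0.10)(-0.15)] = 0.1800
  C_33 = (0.55)(0.55) − (-0.10)(-0.15) = 0.2875
det(I−A) = Σ_j (I−A)_1j·C_1j = (0.55)(0.3300) + (-0.10)(0.1650) + (-0.10)(0.1375) = 0.15125
adj(I−A) = Cᵀ =
  [ 0.3300   0.0600   0.0850]
  [ 0.1650   0.3050   0.1800]
  [ 0.1375   0.0250   0.2875]
(I − A)⁻¹ = adj(I−A) / det(I−A) ≈
  [   2.1818     0.3967     0.5620]
  [   1.0909     2.0165     1.1901]
  [   0.9091     0.1653     1.9008]
The output multiplier for sector j is the column-j sum of the Leontief inverse (I − A)⁻¹ = adj(I−A) / det(I−A).
Column G of adj(I−A): (0.0600, 0.3050, 0.0250); det(I−A) = 0.15125.
m_G = (0.0600 + 0.3050 + 0.0250) / 0.15125 = 0.39 / 0.15125 ≈ 2.579.

m_G = 2.579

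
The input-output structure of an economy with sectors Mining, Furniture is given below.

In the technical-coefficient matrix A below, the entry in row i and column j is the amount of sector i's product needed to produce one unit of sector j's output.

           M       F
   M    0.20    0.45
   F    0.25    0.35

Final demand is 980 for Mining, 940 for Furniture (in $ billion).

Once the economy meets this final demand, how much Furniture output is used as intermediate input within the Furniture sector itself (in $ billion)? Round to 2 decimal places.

z_FF = 856.32

I − A =
  [   0.80    -0.45]
  [  -0.25     0.65]
det(I−A) = (0.80)(0.65) − (-0.45)(-0.25) = 0.4075
adj(I−A) = [[0.65, 0.45], [0.25, 0.80]]
(I − A)⁻¹ = adj(I−A) / det(I−A) ≈
  [   1.5951     1.1043]
  [   0.6135     1.9632]
First solve x = (I − A)⁻¹ d = adj(I−A)·d / det(I−A); in particular x_F = (0.25·980 + 0.80·940) / 0.4075 = 997.00 / 0.4075 ≈ 2446.6258.
Intermediate flow from F to F: z_FF = a_FF · x_F = 0.35 × 997.00 / 0.4075 = 348.95 / 0.4075 ≈ 856.32.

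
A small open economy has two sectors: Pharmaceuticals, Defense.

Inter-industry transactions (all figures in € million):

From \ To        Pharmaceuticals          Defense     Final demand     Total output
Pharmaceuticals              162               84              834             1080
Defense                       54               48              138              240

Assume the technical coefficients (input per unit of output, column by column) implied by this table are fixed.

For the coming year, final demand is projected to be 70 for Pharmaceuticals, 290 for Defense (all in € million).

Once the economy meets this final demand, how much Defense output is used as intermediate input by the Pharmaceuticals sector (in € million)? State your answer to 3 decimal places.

Technical coefficients a_ij = z_ij / X_j:
  a_PP = 162/1080 = 0.15, a_DP = 54/1080 = 0.05
  a_PD = 84/240 = 0.35, a_DD = 48/240 = 0.20
I − A =
  [   0.85    -0.35]
  [  -0.05     0.80]
det(I−A) = (0.85)(0.80) − (-0.35)(-0.05) = 0.6625
adj(I−A) = [[0.80, 0.35], [0.05, 0.85]]
(I − A)⁻¹ = adj(I−A) / det(I−A) ≈
  [   1.2075     0.5283]
  [   0.0755     1.2830]
First solve x = (I − A)⁻¹ d = adj(I−A)·d / det(I−A); in particular x_P = (0.80·70 + 0.35·290) / 0.6625 = 157.50 / 0.6625 ≈ 237.73585.
Intermediate flow from D to P: z_DP = a_DP · x_P = 0.05 × 157.50 / 0.6625 = 7.875 / 0.6625 ≈ 11.887.

z_DP = 11.887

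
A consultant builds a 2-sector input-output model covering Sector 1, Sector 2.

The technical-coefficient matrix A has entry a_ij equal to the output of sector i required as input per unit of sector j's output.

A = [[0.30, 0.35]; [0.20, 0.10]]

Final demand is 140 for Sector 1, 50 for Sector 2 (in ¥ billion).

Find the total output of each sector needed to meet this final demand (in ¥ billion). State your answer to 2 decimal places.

I − A =
  [   0.70    -0.35]
  [  -0.20     0.90]
det(I−A) = (0.70)(0.90) − (-0.35)(-0.20) = 0.5600
adj(I−A) = [[0.90, 0.35], [0.20, 0.70]]
(I − A)⁻¹ = adj(I−A) / det(I−A) ≈
  [   1.6071     0.6250]
  [   0.3571     1.2500]
x = (I − A)⁻¹ d = adj(I−A)·d / det(I−A), with det(I−A) = 0.5600:
  x_1 = (0.90·140 + 0.35·50) / 0.5600 = 143.50 / 0.5600 = 256.25
  x_2 = (0.20·140 + 0.70·50) / 0.5600 = 63.00 / 0.5600 = 112.50

x_1 = 256.25, x_2 = 112.50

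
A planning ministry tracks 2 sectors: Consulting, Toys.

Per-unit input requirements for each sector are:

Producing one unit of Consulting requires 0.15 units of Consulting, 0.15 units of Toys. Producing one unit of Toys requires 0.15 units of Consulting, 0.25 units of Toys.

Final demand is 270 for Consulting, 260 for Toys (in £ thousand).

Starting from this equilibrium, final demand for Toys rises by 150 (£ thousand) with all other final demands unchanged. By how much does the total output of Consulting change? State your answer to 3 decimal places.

Δx_1 = 36.585

I − A =
  [   0.85    -0.15]
  [  -0.15     0.75]
det(I−A) = (0.85)(0.75) − (-0.15)(-0.15) = 0.6150
adj(I−A) = [[0.75, 0.15], [0.15, 0.85]]
(I − A)⁻¹ = adj(I−A) / det(I−A) ≈
  [   1.2195     0.2439]
  [   0.2439     1.3821]
Δx = (I − A)⁻¹ Δd with Δd having +150 in the Toys component and 0 elsewhere.
So Δx_1 = L_12 · (+150), where L_12 = adj(I−A)_12 / det(I−A) = 0.15 / 0.6150.
Δx_1 = 0.15 × (+150) / 0.6150 = 22.50 / 0.6150 ≈ 36.585.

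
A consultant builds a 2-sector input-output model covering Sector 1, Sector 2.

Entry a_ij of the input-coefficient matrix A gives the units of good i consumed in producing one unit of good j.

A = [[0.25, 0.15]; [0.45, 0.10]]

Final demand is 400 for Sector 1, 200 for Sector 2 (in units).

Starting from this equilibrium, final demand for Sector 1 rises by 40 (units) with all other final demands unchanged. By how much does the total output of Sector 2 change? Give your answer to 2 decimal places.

Δx_2 = 29.63

I − A =
  [   0.75    -0.15]
  [  -0.45     0.90]
det(I−A) = (0.75)(0.90) − (-0.15)(-0.45) = 0.6075
adj(I−A) = [[0.90, 0.15], [0.45, 0.75]]
(I − A)⁻¹ = adj(I−A) / det(I−A) ≈
  [   1.4815     0.2469]
  [   0.7407     1.2346]
Δx = (I − A)⁻¹ Δd with Δd having +40 in the Sector 1 component and 0 elsewhere.
So Δx_2 = L_21 · (+40), where L_21 = adj(I−A)_21 / det(I−A) = 0.45 / 0.6075.
Δx_2 = 0.45 × (+40) / 0.6075 = 18.00 / 0.6075 ≈ 29.63.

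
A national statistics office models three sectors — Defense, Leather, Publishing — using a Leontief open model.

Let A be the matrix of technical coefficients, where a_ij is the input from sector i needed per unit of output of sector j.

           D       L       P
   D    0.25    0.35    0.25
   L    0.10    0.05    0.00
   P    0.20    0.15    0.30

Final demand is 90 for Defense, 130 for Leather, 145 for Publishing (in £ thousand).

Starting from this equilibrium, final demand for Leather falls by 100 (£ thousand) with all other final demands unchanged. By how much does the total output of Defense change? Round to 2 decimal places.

Δx_D = -66.78

I − A =
  [   0.75    -0.35    -0.25]
  [  -0.10     0.95     0.00]
  [  -0.20    -0.15     0.70]
Cofactors of I−A, C_ij = (−1)^(i+j)·(minor ij) (rows/columns in the sector order above):
  C_11 = (0.95)(0.70) − (0.00)(-0.15) = 0.6650
  C_12 = −[(-0.10)(0.70) − (0.00)(-0.20)] = 0.0700
  C_13 = (-0.10)(-0.15) − (0.95)(-0.20) = 0.2050
  C_21 = −[(-0.35)(0.70) − (-0.25)(-0.15)] = 0.2825
  C_22 = (0.75)(0.70) − (-0.25)(-0.20) = 0.4750
  C_23 = −[(0.75)(-0.15) − (-0.35)(-0.20)] = 0.1825
  C_31 = (-0.35)(0.00) − (-0.25)(0.95) = 0.2375
  C_32 = −[(0.75)(0.00) − (-0.25)(-0.10)] = 0.0250
  C_33 = (0.75)(0.95) − (-0.35)(-0.10) = 0.6775
det(I−A) = Σ_j (I−A)_1j·C_1j = (0.75)(0.6650) + (-0.35)(0.0700) + (-0.25)(0.2050) = 0.4230
adj(I−A) = Cᵀ =
  [ 0.6650   0.2825   0.2375]
  [ 0.0700   0.4750   0.0250]
  [ 0.2050   0.1825   0.6775]
(I − A)⁻¹ = adj(I−A) / det(I−A) ≈
  [   1.5721     0.6678     0.5615]
  [   0.1655     1.1229     0.0591]
  [   0.4846     0.4314     1.6017]
Δx = (I − A)⁻¹ Δd with Δd having -100 in the Leather component and 0 elsewhere.
So Δx_D = L_DL · (-100), where L_DL = adj(I−A)_DL / det(I−A) = 0.2825 / 0.4230.
Δx_D = 0.2825 × (-100) / 0.4230 = -28.25 / 0.4230 ≈ -66.78.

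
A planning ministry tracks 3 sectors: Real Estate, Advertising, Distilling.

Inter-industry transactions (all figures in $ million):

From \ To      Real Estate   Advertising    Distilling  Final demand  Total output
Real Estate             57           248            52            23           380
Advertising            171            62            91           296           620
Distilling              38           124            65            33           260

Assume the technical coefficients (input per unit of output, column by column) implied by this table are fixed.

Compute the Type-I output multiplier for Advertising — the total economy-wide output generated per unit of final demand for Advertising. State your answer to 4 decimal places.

m_A = 3.5459

Technical coefficients a_ij = z_ij / X_j:
  a_RR = 57/380 = 0.15, a_AR = 171/380 = 0.45, a_DR = 38/380 = 0.10
  a_RA = 248/620 = 0.40, a_AA = 62/620 = 0.10, a_DA = 124/620 = 0.20
  a_RD = 52/260 = 0.20, a_AD = 91/260 = 0.35, a_DD = 65/260 = 0.25
I − A =
  [   0.85    -0.40    -0.20]
  [  -0.45     0.90    -0.35]
  [  -0.10    -0.20     0.75]
Cofactors of I−A, C_ij = (−1)^(i+j)·(minor ij) (rows/columns in the sector order above):
  C_11 = (0.90)(0.75) − (-0.35)(-0.20) = 0.6050
  C_12 = −[(-0.45)(0.75) − (-0.35)(-0.10)] = 0.3725
  C_13 = (-0.45)(-0.20) − (0.90)(-0.10) = 0.1800
  C_21 = −[(-0.40)(0.75) − (-0.20)(-0.20)] = 0.3400
  C_22 = (0.85)(0.75) − (-0.20)(-0.10) = 0.6175
  C_23 = −[(0.85)(-0.20) − (-0.40)(-0.10)] = 0.2100
  C_31 = (-0.40)(-0.35) − (-0.20)(0.90) = 0.3200
  C_32 = −[(0.85)(-0.35) − (-0.20)(-0.45)] = 0.3875
  C_33 = (0.85)(0.90) − (-0.40)(-0.45) = 0.5850
det(I−A) = Σ_j (I−A)_1j·C_1j = (0.85)(0.6050) + (-0.40)(0.3725) + (-0.20)(0.1800) = 0.32925
adj(I−A) = Cᵀ =
  [ 0.6050   0.3400   0.3200]
  [ 0.3725   0.6175   0.3875]
  [ 0.1800   0.2100   0.5850]
(I − A)⁻¹ = adj(I−A) / det(I−A) ≈
  [   1.83751     1.03265     0.97191]
  [   1.13136     1.87547     1.17692]
  [   0.54670     0.63781     1.77677]
The output multiplier for sector j is the column-j sum of the Leontief inverse (I − A)⁻¹ = adj(I−A) / det(I−A).
Column A of adj(I−A): (0.3400, 0.6175, 0.2100); det(I−A) = 0.32925.
m_A = (0.3400 + 0.6175 + 0.2100) / 0.32925 = 1.1675 / 0.32925 ≈ 3.5459.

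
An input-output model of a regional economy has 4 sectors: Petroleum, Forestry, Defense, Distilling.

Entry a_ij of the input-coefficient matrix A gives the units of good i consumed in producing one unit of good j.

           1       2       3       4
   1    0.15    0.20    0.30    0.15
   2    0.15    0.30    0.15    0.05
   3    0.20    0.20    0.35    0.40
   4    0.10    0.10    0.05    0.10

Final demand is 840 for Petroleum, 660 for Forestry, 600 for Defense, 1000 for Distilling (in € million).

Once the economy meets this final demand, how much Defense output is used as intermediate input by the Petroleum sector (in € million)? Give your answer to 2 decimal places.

I − A =
  [   0.85    -0.20    -0.30    -0.15]
  [  -0.15     0.70    -0.15    -0.05]
  [  -0.20    -0.20     0.65    -0.40]
  [  -0.10    -0.10    -0.05     0.90]
Compute the cofactors C_ij = (−1)^(i+j)·(3×3 minor ij) of I−A; the adjugate is their transpose:
adj(I−A) = Cᵀ =
  [ 0.35875   0.19025   0.22250   0.16925]
  [ 0.12150   0.40300   0.15775   0.11275]
  [ 0.18700   0.23100   0.49050   0.26200]
  [ 0.06375   0.07875   0.06950   0.28475]
det(I−A) = Σ_j (I−A)_1j·C_1j = (0.85)(0.35875) + (-0.20)(0.12150) + (-0.30)(0.18700) + (-0.15)(0.06375) = 0.214975
(I − A)⁻¹ = adj(I−A) / det(I−A) ≈
  [   1.6688     0.8850     1.0350     0.7873]
  [   0.5652     1.8746     0.7338     0.5245]
  [   0.8699     1.0745     2.2817     1.2187]
  [   0.2965     0.3663     0.3233     1.3246]
First solve x = (I − A)⁻¹ d = adj(I−A)·d / det(I−A); in particular x_1 = (0.35875·840 + 0.19025·660 + 0.22250·600 + 0.16925·1000) / 0.214975 = 729.665 / 0.214975 ≈ 3394.1854.
Intermediate flow from 3 to 1: z_31 = a_31 · x_1 = 0.20 × 729.665 / 0.214975 = 145.933 / 0.214975 ≈ 678.84.

z_31 = 678.84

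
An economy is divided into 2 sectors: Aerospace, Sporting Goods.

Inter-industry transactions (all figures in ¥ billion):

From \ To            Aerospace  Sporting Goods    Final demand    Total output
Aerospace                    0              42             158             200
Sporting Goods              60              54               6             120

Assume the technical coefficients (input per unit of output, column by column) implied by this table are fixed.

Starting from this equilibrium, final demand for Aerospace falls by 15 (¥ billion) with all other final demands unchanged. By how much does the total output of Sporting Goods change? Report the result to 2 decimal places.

Δx_2 = -10.11

Technical coefficients a_ij = z_ij / X_j:
  a_11 = 0/200 = 0.00, a_21 = 60/200 = 0.30
  a_12 = 42/120 = 0.35, a_22 = 54/120 = 0.45
I − A =
  [   1.00    -0.35]
  [  -0.30     0.55]
det(I−A) = (1.00)(0.55) − (-0.35)(-0.30) = 0.4450
adj(I−A) = [[0.55, 0.35], [0.30, 1.00]]
(I − A)⁻¹ = adj(I−A) / det(I−A) ≈
  [   1.2360     0.7865]
  [   0.6742     2.2472]
Δx = (I − A)⁻¹ Δd with Δd having -15 in the Aerospace component and 0 elsewhere.
So Δx_2 = L_21 · (-15), where L_21 = adj(I−A)_21 / det(I−A) = 0.30 / 0.4450.
Δx_2 = 0.30 × (-15) / 0.4450 = -4.50 / 0.4450 ≈ -10.11.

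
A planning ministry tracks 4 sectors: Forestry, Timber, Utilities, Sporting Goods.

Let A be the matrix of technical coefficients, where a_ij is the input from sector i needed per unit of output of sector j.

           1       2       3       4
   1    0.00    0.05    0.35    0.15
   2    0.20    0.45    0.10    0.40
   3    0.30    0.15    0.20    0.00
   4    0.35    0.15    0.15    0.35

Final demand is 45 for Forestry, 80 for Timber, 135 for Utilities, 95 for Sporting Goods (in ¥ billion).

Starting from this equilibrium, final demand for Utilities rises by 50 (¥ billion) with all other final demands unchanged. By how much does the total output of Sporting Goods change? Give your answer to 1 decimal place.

Δx_4 = 67.5

I − A =
  [   1.00    -0.05    -0.35    -0.15]
  [  -0.20     0.55    -0.10    -0.40]
  [  -0.30    -0.15     0.80     0.00]
  [  -0.35    -0.15    -0.15     0.65]
Compute the cofactors C_ij = (−1)^(i+j)·(3×3 minor ij) of I−A; the adjugate is their transpose:
adj(I−A) = Cᵀ =
  [ 0.219250   0.081500   0.125000   0.100750]
  [ 0.253500   0.403000   0.218750   0.306500]
  [ 0.129750   0.106125   0.250625   0.095250]
  [ 0.206500   0.161375   0.175625   0.347250]
det(I−A) = Σ_j (I−A)_1j·C_1j = (1.00)(0.219250) + (-0.05)(0.253500) + (-0.35)(0.129750) + (-0.15)(0.206500) = 0.1301875
(I − A)⁻¹ = adj(I−A) / det(I−A) ≈
  [   1.6841     0.6260     0.9602     0.7739]
  [   1.9472     3.0955     1.6803     2.3543]
  [   0.9966     0.8152     1.9251     0.7316]
  [   1.5862     1.2396     1.3490     2.6673]
Δx = (I − A)⁻¹ Δd with Δd having +50 in the Utilities component and 0 elsewhere.
So Δx_4 = L_43 · (+50), where L_43 = adj(I−A)_43 / det(I−A) = 0.175625 / 0.1301875.
Δx_4 = 0.175625 × (+50) / 0.1301875 = 8.78125 / 0.1301875 ≈ 67.5.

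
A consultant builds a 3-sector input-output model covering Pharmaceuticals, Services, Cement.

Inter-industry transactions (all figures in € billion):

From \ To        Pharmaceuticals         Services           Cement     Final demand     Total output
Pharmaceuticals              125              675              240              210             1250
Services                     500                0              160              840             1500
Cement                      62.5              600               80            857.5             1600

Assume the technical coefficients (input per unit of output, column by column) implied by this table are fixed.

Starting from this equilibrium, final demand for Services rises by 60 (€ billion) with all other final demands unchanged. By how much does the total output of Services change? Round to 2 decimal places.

Δx_S = 82.78

Technical coefficients a_ij = z_ij / X_j:
  a_PP = 125/1250 = 0.10, a_SP = 500/1250 = 0.40, a_CP = 62.5/1250 = 0.05
  a_PS = 675/1500 = 0.45, a_SS = 0/1500 = 0.00, a_CS = 600/1500 = 0.40
  a_PC = 240/1600 = 0.15, a_SC = 160/1600 = 0.10, a_CC = 80/1600 = 0.05
I − A =
  [   0.90    -0.45    -0.15]
  [  -0.40     1.00    -0.10]
  [  -0.05    -0.40     0.95]
Cofactors of I−A, C_ij = (−1)^(i+j)·(minor ij) (rows/columns in the sector order above):
  C_11 = (1.00)(0.95) − (-0.10)(-0.40) = 0.9100
  C_12 = −[(-0.40)(0.95) − (-0.10)(-0.05)] = 0.3850
  C_13 = (-0.40)(-0.40) − (1.00)(-0.05) = 0.2100
  C_21 = −[(-0.45)(0.95) − (-0.15)(-0.40)] = 0.4875
  C_22 = (0.90)(0.95) − (-0.15)(-0.05) = 0.8475
  C_23 = −[(0.90)(-0.40) − (-0.45)(-0.05)] = 0.3825
  C_31 = (-0.45)(-0.10) − (-0.15)(1.00) = 0.1950
  C_32 = −[(0.90)(-0.10) − (-0.15)(-0.40)] = 0.1500
  C_33 = (0.90)(1.00) − (-0.45)(-0.40) = 0.7200
det(I−A) = Σ_j (I−A)_1j·C_1j = (0.90)(0.9100) + (-0.45)(0.3850) + (-0.15)(0.2100) = 0.61425
adj(I−A) = Cᵀ =
  [ 0.9100   0.4875   0.1950]
  [ 0.3850   0.8475   0.1500]
  [ 0.2100   0.3825   0.7200]
(I − A)⁻¹ = adj(I−A) / det(I−A) ≈
  [   1.4815     0.7937     0.3175]
  [   0.6268     1.3797     0.2442]
  [   0.3419     0.6227     1.1722]
Δx = (I − A)⁻¹ Δd with Δd having +60 in the Services component and 0 elsewhere.
So Δx_S = L_SS · (+60), where L_SS = adj(I−A)_SS / det(I−A) = 0.8475 / 0.61425.
Δx_S = 0.8475 × (+60) / 0.61425 = 50.85 / 0.61425 ≈ 82.78.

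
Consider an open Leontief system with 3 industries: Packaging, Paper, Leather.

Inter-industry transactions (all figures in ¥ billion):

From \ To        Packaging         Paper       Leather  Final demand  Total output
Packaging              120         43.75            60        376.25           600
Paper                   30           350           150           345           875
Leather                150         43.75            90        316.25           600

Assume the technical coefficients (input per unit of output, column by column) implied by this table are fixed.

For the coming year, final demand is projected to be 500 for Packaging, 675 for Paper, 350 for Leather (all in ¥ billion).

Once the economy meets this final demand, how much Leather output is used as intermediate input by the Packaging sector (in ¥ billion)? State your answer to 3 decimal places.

Technical coefficients a_ij = z_ij / X_j:
  a_11 = 120/600 = 0.20, a_21 = 30/600 = 0.05, a_31 = 150/600 = 0.25
  a_12 = 43.75/875 = 0.05, a_22 = 350/875 = 0.40, a_32 = 43.75/875 = 0.05
  a_13 = 60/600 = 0.10, a_23 = 150/600 = 0.25, a_33 = 90/600 = 0.15
I − A =
  [   0.80    -0.05    -0.10]
  [  -0.05     0.60    -0.25]
  [  -0.25    -0.05     0.85]
Cofactors of I−A, C_ij = (−1)^(i+j)·(minor ij) (rows/columns in the sector order above):
  C_11 = (0.60)(0.85) − (-0.25)(-0.05) = 0.4975
  C_12 = −[(-0.05)(0.85) − (-0.25)(-0.25)] = 0.1050
  C_13 = (-0.05)(-0.05) − (0.60)(-0.25) = 0.1525
  C_21 = −[(-0.05)(0.85) − (-0.10)(-0.05)] = 0.0475
  C_22 = (0.80)(0.85) − (-0.10)(-0.25) = 0.6550
  C_23 = −[(0.80)(-0.05) − (-0.05)(-0.25)] = 0.0525
  C_31 = (-0.05)(-0.25) − (-0.10)(0.60) = 0.0725
  C_32 = −[(0.80)(-0.25) − (-0.10)(-0.05)] = 0.2050
  C_33 = (0.80)(0.60) − (-0.05)(-0.05) = 0.4775
det(I−A) = Σ_j (I−A)_1j·C_1j = (0.80)(0.4975) + (-0.05)(0.1050) + (-0.10)(0.1525) = 0.3775
adj(I−A) = Cᵀ =
  [ 0.4975   0.0475   0.0725]
  [ 0.1050   0.6550   0.2050]
  [ 0.1525   0.0525   0.4775]
(I − A)⁻¹ = adj(I−A) / det(I−A) ≈
  [   1.3179     0.1258     0.1921]
  [   0.2781     1.7351     0.5430]
  [   0.4040     0.1391     1.2649]
First solve x = (I − A)⁻¹ d = adj(I−A)·d / det(I−A); in particular x_1 = (0.4975·500 + 0.0475·675 + 0.0725·350) / 0.3775 = 306.1875 / 0.3775 ≈ 811.09272.
Intermediate flow from 3 to 1: z_31 = a_31 · x_1 = 0.25 × 306.1875 / 0.3775 = 76.546875 / 0.3775 ≈ 202.773.

z_31 = 202.773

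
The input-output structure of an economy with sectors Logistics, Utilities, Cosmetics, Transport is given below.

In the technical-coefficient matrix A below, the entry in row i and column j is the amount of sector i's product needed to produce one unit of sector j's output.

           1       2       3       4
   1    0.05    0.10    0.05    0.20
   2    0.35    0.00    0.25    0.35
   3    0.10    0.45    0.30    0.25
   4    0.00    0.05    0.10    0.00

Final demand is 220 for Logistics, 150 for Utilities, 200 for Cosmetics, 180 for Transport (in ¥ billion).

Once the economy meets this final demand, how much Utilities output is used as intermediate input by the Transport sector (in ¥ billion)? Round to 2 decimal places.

I − A =
  [   0.95    -0.10    -0.05    -0.20]
  [  -0.35     1.00    -0.25    -0.35]
  [  -0.10    -0.45     0.70    -0.25]
  [   0.00    -0.05    -0.10     1.00]
Compute the cofactors C_ij = (−1)^(i+j)·(3×3 minor ij) of I−A; the adjugate is their transpose:
adj(I−A) = Cᵀ =
  [ 0.531375   0.106625   0.100125   0.168625]
  [ 0.264750   0.634250   0.295250   0.348750]
  [ 0.260125   0.450375   0.894875   0.433375]
  [ 0.039250   0.076750   0.104250   0.518250]
det(I−A) = Σ_j (I−A)_1j·C_1j = (0.95)(0.531375) + (-0.10)(0.264750) + (-0.05)(0.260125) + (-0.20)(0.039250) = 0.457475
(I − A)⁻¹ = adj(I−A) / det(I−A) ≈
  [   1.1615     0.2331     0.2189     0.3686]
  [   0.5787     1.3864     0.6454     0.7623]
  [   0.5686     0.9845     1.9561     0.9473]
  [   0.0858     0.1678     0.2279     1.1328]
First solve x = (I − A)⁻¹ d = adj(I−A)·d / det(I−A); in particular x_4 = (0.039250·220 + 0.076750·150 + 0.104250·200 + 0.518250·180) / 0.457475 = 134.2825 / 0.457475 ≈ 293.5297.
Intermediate flow from 2 to 4: z_24 = a_24 · x_4 = 0.35 × 134.2825 / 0.457475 = 46.998875 / 0.457475 ≈ 102.74.

z_24 = 102.74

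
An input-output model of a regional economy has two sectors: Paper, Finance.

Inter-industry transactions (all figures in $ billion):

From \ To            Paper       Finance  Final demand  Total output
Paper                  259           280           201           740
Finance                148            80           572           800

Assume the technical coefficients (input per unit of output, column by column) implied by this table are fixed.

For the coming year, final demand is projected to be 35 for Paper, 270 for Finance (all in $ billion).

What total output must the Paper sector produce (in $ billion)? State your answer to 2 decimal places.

x_1 = 244.66

Technical coefficients a_ij = z_ij / X_j:
  a_11 = 259/740 = 0.35, a_21 = 148/740 = 0.20
  a_12 = 280/800 = 0.35, a_22 = 80/800 = 0.10
I − A =
  [   0.65    -0.35]
  [  -0.20     0.90]
det(I−A) = (0.65)(0.90) − (-0.35)(-0.20) = 0.5150
adj(I−A) = [[0.90, 0.35], [0.20, 0.65]]
(I − A)⁻¹ = adj(I−A) / det(I−A) ≈
  [   1.7476     0.6796]
  [   0.3883     1.2621]
x = (I − A)⁻¹ d = adj(I−A)·d / det(I−A), with det(I−A) = 0.5150:
  x_1 = (0.90·35 + 0.35·270) / 0.5150 = 126.00 / 0.5150 ≈ 244.66
  x_2 = (0.20·35 + 0.65·270) / 0.5150 = 182.50 / 0.5150 ≈ 354.37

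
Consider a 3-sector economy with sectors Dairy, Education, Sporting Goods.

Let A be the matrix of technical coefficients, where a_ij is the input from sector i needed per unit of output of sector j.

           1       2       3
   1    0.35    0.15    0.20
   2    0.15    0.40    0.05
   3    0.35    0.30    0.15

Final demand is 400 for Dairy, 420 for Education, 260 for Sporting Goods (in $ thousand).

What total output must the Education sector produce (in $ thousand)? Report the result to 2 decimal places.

x_2 = 1112.05

I − A =
  [   0.65    -0.15    -0.20]
  [  -0.15     0.60    -0.05]
  [  -0.35    -0.30     0.85]
Cofactors of I−A, C_ij = (−1)^(i+j)·(minor ij) (rows/columns in the sector order above):
  C_11 = (0.60)(0.85) − (-0.05)(-0.30) = 0.4950
  C_12 = −[(-0.15)(0.85) − (-0.05)(-0.35)] = 0.1450
  C_13 = (-0.15)(-0.30) − (0.60)(-0.35) = 0.2550
  C_21 = −[(-0.15)(0.85) − (-0.20)(-0.30)] = 0.1875
  C_22 = (0.65)(0.85) − (-0.20)(-0.35) = 0.4825
  C_23 = −[(0.65)(-0.30) − (-0.15)(-0.35)] = 0.2475
  C_31 = (-0.15)(-0.05) − (-0.20)(0.60) = 0.1275
  C_32 = −[(0.65)(-0.05) − (-0.20)(-0.15)] = 0.0625
  C_33 = (0.65)(0.60) − (-0.15)(-0.15) = 0.3675
det(I−A) = Σ_j (I−A)_1j·C_1j = (0.65)(0.4950) + (-0.15)(0.1450) + (-0.20)(0.2550) = 0.2490
adj(I−A) = Cᵀ =
  [ 0.4950   0.1875   0.1275]
  [ 0.1450   0.4825   0.0625]
  [ 0.2550   0.2475   0.3675]
(I − A)⁻¹ = adj(I−A) / det(I−A) ≈
  [   1.9880     0.7530     0.5120]
  [   0.5823     1.9378     0.2510]
  [   1.0241     0.9940     1.4759]
x = (I − A)⁻¹ d = adj(I−A)·d / det(I−A), with det(I−A) = 0.2490:
  x_1 = (0.4950·400 + 0.1875·420 + 0.1275·260) / 0.2490 = 309.90 / 0.2490 ≈ 1244.58
  x_2 = (0.1450·400 + 0.4825·420 + 0.0625·260) / 0.2490 = 276.90 / 0.2490 ≈ 1112.05
  x_3 = (0.2550·400 + 0.2475·420 + 0.3675·260) / 0.2490 = 301.50 / 0.2490 ≈ 1210.84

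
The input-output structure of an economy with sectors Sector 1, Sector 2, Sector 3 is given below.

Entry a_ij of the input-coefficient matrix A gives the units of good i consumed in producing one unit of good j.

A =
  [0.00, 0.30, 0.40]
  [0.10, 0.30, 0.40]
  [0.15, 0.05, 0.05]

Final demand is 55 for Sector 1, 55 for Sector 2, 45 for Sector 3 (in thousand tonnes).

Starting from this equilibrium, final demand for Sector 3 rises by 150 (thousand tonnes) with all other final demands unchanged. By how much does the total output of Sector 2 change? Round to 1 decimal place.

I − A =
  [   1.00    -0.30    -0.40]
  [  -0.10     0.70    -0.40]
  [  -0.15    -0.05     0.95]
Cofactors of I−A, C_ij = (−1)^(i+j)·(minor ij) (rows/columns in the sector order above):
  C_11 = (0.70)(0.95) − (-0.40)(-0.05) = 0.6450
  C_12 = −[(-0.10)(0.95) − (-0.40)(-0.15)] = 0.1550
  C_13 = (-0.10)(-0.05) − (0.70)(-0.15) = 0.1100
  C_21 = −[(-0.30)(0.95) − (-0.40)(-0.05)] = 0.3050
  C_22 = (1.00)(0.95) − (-0.40)(-0.15) = 0.8900
  C_23 = −[(1.00)(-0.05) − (-0.30)(-0.15)] = 0.0950
  C_31 = (-0.30)(-0.40) − (-0.40)(0.70) = 0.4000
  C_32 = −[(1.00)(-0.40) − (-0.40)(-0.10)] = 0.4400
  C_33 = (1.00)(0.70) − (-0.30)(-0.10) = 0.6700
det(I−A) = Σ_j (I−A)_1j·C_1j = (1.00)(0.6450) + (-0.30)(0.1550) + (-0.40)(0.1100) = 0.5545
adj(I−A) = Cᵀ =
  [ 0.6450   0.3050   0.4000]
  [ 0.1550   0.8900   0.4400]
  [ 0.1100   0.0950   0.6700]
(I − A)⁻¹ = adj(I−A) / det(I−A) ≈
  [   1.1632     0.5500     0.7214]
  [   0.2795     1.6050     0.7935]
  [   0.1984     0.1713     1.2083]
Δx = (I − A)⁻¹ Δd with Δd having +150 in the Sector 3 component and 0 elsewhere.
So Δx_2 = L_23 · (+150), where L_23 = adj(I−A)_23 / det(I−A) = 0.4400 / 0.5545.
Δx_2 = 0.4400 × (+150) / 0.5545 = 66.00 / 0.5545 ≈ 119.0.

Δx_2 = 119.0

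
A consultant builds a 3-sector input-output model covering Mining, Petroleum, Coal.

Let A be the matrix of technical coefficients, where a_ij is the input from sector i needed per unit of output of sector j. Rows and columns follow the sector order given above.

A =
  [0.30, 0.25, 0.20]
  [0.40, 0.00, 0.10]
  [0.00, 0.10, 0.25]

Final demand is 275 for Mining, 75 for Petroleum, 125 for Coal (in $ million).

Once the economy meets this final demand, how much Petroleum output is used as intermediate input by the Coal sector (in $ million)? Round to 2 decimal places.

z_23 = 20.98

I − A =
  [   0.70    -0.25    -0.20]
  [  -0.40     1.00    -0.10]
  [   0.00    -0.10     0.75]
Cofactors of I−A, C_ij = (−1)^(i+j)·(minor ij) (rows/columns in the sector order above):
  C_11 = (1.00)(0.75) − (-0.10)(-0.10) = 0.7400
  C_12 = −[(-0.40)(0.75) − (-0.10)(0.00)] = 0.3000
  C_13 = (-0.40)(-0.10) − (1.00)(0.00) = 0.0400
  C_21 = −[(-0.25)(0.75) − (-0.20)(-0.10)] = 0.2075
  C_22 = (0.70)(0.75) − (-0.20)(0.00) = 0.5250
  C_23 = −[(0.70)(-0.10) − (-0.25)(0.00)] = 0.0700
  C_31 = (-0.25)(-0.10) − (-0.20)(1.00) = 0.2250
  C_32 = −[(0.70)(-0.10) − (-0.20)(-0.40)] = 0.1500
  C_33 = (0.70)(1.00) − (-0.25)(-0.40) = 0.6000
det(I−A) = Σ_j (I−A)_1j·C_1j = (0.70)(0.7400) + (-0.25)(0.3000) + (-0.20)(0.0400) = 0.4350
adj(I−A) = Cᵀ =
  [ 0.7400   0.2075   0.2250]
  [ 0.3000   0.5250   0.1500]
  [ 0.0400   0.0700   0.6000]
(I − A)⁻¹ = adj(I−A) / det(I−A) ≈
  [   1.7011     0.4770     0.5172]
  [   0.6897     1.2069     0.3448]
  [   0.0920     0.1609     1.3793]
First solve x = (I − A)⁻¹ d = adj(I−A)·d / det(I−A); in particular x_3 = (0.0400·275 + 0.0700·75 + 0.6000·125) / 0.4350 = 91.25 / 0.4350 ≈ 209.7701.
Intermediate flow from 2 to 3: z_23 = a_23 · x_3 = 0.10 × 91.25 / 0.4350 = 9.125 / 0.4350 ≈ 20.98.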